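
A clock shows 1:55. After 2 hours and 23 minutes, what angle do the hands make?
First find the time 2 hours and 23 minutes after 1:55.
Total minutes: 1 x 60 + 55 + 2 x 60 + 23 = 258.
258 mod 720 = 258 minutes = 4:18.
Now compute the angle at 4:18:
Hour hand: 4 x 30 + 18 x 0.5 = 129 degrees
Minute hand: 18 x 6 = 108 degrees
Difference: |129 - 108| = 21 degrees
The angle is 21 degrees

Final answer: 21 degrees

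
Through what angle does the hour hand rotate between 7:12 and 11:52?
The hour hand moves 0.5 degrees per minute.
Time elapsed: 11:52 - 7:12 = 280 minutes
Angular displacement: 280 x 0.5 = 140 degrees

Final answer: 140 degrees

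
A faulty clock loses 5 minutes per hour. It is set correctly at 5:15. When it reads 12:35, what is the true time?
For every 60 true minutes, the faulty clock advances 55 minutes, so 1 faulty-clock minute corresponds to 60/55 true minutes.
From 5:15 to 12:35 on the faulty dial is 440 minutes.
True elapsed: 440 x 60/55 = 480 minutes = 8 hours.
True time: 5:15 + 8 hours = 1:15.

Final answer: 1:15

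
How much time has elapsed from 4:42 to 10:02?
From 4:42 to 10:02:
(10 x 60 + 2) - (4 x 60 + 42) = 602 - 282 = 320 minutes
= 5 hours and 20 minutes

Final answer: 5 hours and 20 minutes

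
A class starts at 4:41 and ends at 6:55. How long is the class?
From 4:41 to 6:55:
(6 x 60 + 55) - (4 x 60 + 41) = 415 - 281 = 134 minutes
= 2 hours and 14 minutes

Final answer: 2 hours and 14 minutes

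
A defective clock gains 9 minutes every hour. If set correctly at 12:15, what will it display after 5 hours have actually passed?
For every 60 true minutes, the faulty clock advances 60 + 9 = 69 minutes.
True elapsed: 5 hours = 300 minutes.
Faulty clock advances: 300 x 69/60 = 345 minutes (drift: 45 minutes ahead).
Shown time: 12:15 + 345 minutes = 6:00.

Final answer: 6:00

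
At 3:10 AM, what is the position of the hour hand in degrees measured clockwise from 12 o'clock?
The hour hand moves 30 degrees per hour and 0.5 degrees per minute.
At 3:10: (3) x 30 + 10 x 0.5 = 90 + 5 = 95 degrees

Final answer: 95 degrees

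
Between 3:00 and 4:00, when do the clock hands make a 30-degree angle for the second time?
At t minutes past 3:00, the hour hand is at 30 x 3 + 0.5t degrees and the minute hand is at 6t degrees.
The smaller angle between them is 30 degrees when |30H - 5.5t| = 30 or |30H - 5.5t| = 330.
With H = 3, solve 30 x 3 - 5.5t = +/- target for each target:
  t = (30 x 3 - 30) / 5.5 = 10.91
  t = (30 x 3 + 30) / 5.5 = 21.82
  t = (30 x 3 - 330) / 5.5 = -43.64 (outside (0, 60))
  t = (30 x 3 + 330) / 5.5 = 76.36 (outside (0, 60))
Valid solutions in (0, 60): {10.91, 21.82} minutes.
The second occurrence is t = 21.82 minutes.
The hands form a 30-degree angle at 21.82 minutes past 3:00.

Final answer: 21.82 minutes past 3:00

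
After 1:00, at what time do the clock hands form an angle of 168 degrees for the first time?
At t minutes past 1:00, the hour hand is at 30 x 1 + 0.5t degrees and the minute hand is at 6t degrees.
The smaller angle between them is 168 degrees when |30H - 5.5t| = 168 or |30H - 5.5t| = 192.
With H = 1, solve 30 x 1 - 5.5t = +/- target for each target:
  t = (30 x 1 - 168) / 5.5 = -25.09 (outside (0, 60))
  t = (30 x 1 + 168) / 5.5 = 36
  t = (30 x 1 - 192) / 5.5 = -29.45 (outside (0, 60))
  t = (30 x 1 + 192) / 5.5 = 40.36
Valid solutions in (0, 60): {36, 40.36} minutes.
The first occurrence is t = 36 minutes.
The hands form a 168-degree angle at 36 minutes past 1:00.

Final answer: 36 minutes past 1:00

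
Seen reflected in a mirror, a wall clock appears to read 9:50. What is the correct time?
Reflection across the vertical (12-6) axis maps a hand at angle A degrees to (360 - A) degrees, which sends a reading of T minutes past 12:00 to (720 - T) minutes past 12:00.
Mirror reads 9:50 = 590 minutes past 12:00.
Actual time: (720 - 590) mod 720 = 130 minutes = 2:10.

Final answer: 2:10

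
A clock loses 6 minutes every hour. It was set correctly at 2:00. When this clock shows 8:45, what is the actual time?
For every 60 true minutes, the faulty clock advances 54 minutes, so 1 faulty-clock minute corresponds to 60/54 true minutes.
From 2:00 to 8:45 on the faulty dial is 405 minutes.
True elapsed: 405 x 60/54 = 450 minutes = 7 hours and 30 minutes.
True time: 2:00 + 7 hours and 30 minutes = 9:30.

Final answer: 9:30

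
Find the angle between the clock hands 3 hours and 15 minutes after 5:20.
First find the time 3 hours and 15 minutes after 5:20.
Total minutes: 5 x 60 + 20 + 3 x 60 + 15 = 515.
515 mod 720 = 515 minutes = 8:35.
Now compute the angle at 8:35:
Hour hand: 8 x 30 + 35 x 0.5 = 257.5 degrees
Minute hand: 35 x 6 = 210 degrees
Difference: |257.5 - 210| = 47.5 degrees
The angle is 47.5 degrees

Final answer: 47.5 degrees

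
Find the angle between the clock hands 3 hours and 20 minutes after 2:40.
First find the time 3 hours and 20 minutes after 2:40.
Total minutes: 2 x 60 + 40 + 3 x 60 + 20 = 360.
360 mod 720 = 360 minutes = 6:00.
Now compute the angle at 6:00:
Hour hand: 6 x 30 + 0 x 0.5 = 180 degrees
Minute hand: 0 x 6 = 0 degrees
Difference: |180 - 0| = 180 degrees
The angle is 180 degrees

Final answer: 180 degrees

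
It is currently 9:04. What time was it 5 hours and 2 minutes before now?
Starting time: 9:04 = 544 total minutes past 12:00
Subtracting: 5 hours and 2 minutes = 302 minutes
544 - 302 = 242 minutes
= 4 hours and 2 minutes past 12:00 = 4:02

Final answer: 4:02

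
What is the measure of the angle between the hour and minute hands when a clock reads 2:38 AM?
Hour hand position: 2 x 30 + 38 x 0.5 = 79 degrees
Minute hand position: 38 x 6 = 228 degrees
Difference: |79 - 228| = 149 degrees
The angle between the hands is 149 degrees

Final answer: 149 degrees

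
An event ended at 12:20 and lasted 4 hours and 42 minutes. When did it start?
Starting time: 12:20 = 20 total minutes past 12:00
Subtracting: 4 hours and 42 minutes = 282 minutes
20 - 282 = -262 (negative, add 12 hours = 720) = 458 minutes
= 7 hours and 38 minutes past 12:00 = 7:38

Final answer: 7:38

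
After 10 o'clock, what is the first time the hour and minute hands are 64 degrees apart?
At t minutes past 10:00, the hour hand is at 30 x 10 + 0.5t degrees and the minute hand is at 6t degrees.
The smaller angle between them is 64 degrees when |30H - 5.5t| = 64 or |30H - 5.5t| = 296.
With H = 10, solve 30 x 10 - 5.5t = +/- target for each target:
  t = (30 x 10 - 64) / 5.5 = 42.91
  t = (30 x 10 + 64) / 5.5 = 66.18 (outside (0, 60))
  t = (30 x 10 - 296) / 5.5 = 0.73
  t = (30 x 10 + 296) / 5.5 = 108.36 (outside (0, 60))
Valid solutions in (0, 60): {0.73, 42.91} minutes.
The first occurrence is t = 0.73 minutes.
The hands form a 64-degree angle at 0.73 minutes past 10:00.

Final answer: 0.73 minutes past 10:00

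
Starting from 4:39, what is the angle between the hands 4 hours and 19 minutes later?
First find the time 4 hours and 19 minutes after 4:39.
Total minutes: 4 x 60 + 39 + 4 x 60 + 19 = 538.
538 mod 720 = 538 minutes = 8:58.
Now compute the angle at 8:58:
Hour hand: 8 x 30 + 58 x 0.5 = 269 degrees
Minute hand: 58 x 6 = 348 degrees
Difference: |269 - 348| = 79 degrees
The angle is 79 degrees

Final answer: 79 degrees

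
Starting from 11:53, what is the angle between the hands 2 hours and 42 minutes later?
First find the time 2 hours and 42 minutes after 11:53.
Total minutes: 11 x 60 + 53 + 2 x 60 + 42 = 875.
875 mod 720 = 155 minutes = 2:35.
Now compute the angle at 2:35:
Hour hand: 2 x 30 + 35 x 0.5 = 77.5 degrees
Minute hand: 35 x 6 = 210 degrees
Difference: |77.5 - 210| = 132.5 degrees
The angle is 132.5 degrees

Final answer: 132.5 degrees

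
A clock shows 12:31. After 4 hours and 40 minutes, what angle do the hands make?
First find the time 4 hours and 40 minutes after 12:31.
Total minutes: 12 x 60 + 31 + 4 x 60 + 40 = 1031.
1031 mod 720 = 311 minutes = 5:11.
Now compute the angle at 5:11:
Hour hand: 5 x 30 + 11 x 0.5 = 155.5 degrees
Minute hand: 11 x 6 = 66 degrees
Difference: |155.5 - 66| = 89.5 degrees
The angle is 89.5 degrees

Final answer: 89.5 degrees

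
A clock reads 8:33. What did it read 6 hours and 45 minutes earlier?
Starting time: 8:33 = 513 total minutes past 12:00
Subtracting: 6 hours and 45 minutes = 405 minutes
513 - 405 = 108 minutes
= 1 hour and 48 minutes past 12:00 = 1:48

Final answer: 1:48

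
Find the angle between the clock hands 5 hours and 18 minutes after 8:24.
First find the time 5 hours and 18 minutes after 8:24.
Total minutes: 8 x 60 + 24 + 5 x 60 + 18 = 822.
822 mod 720 = 102 minutes = 1:42.
Now compute the angle at 1:42:
Hour hand: 1 x 30 + 42 x 0.5 = 51 degrees
Minute hand: 42 x 6 = 252 degrees
Difference: |51 - 252| = 201 degrees
Smaller angle: 360 - 201 = 159 degrees

Final answer: 159 degrees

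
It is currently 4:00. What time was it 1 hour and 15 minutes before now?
Starting time: 4:00 = 240 total minutes past 12:00
Subtracting: 1 hour and 15 minutes = 75 minutes
240 - 75 = 165 minutes
= 2 hours and 45 minutes past 12:00 = 2:45

Final answer: 2:45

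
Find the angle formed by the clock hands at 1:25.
Hour hand position: 1 x 30 + 25 x 0.5 = 42.5 degrees
Minute hand position: 25 x 6 = 150 degrees
Difference: |42.5 - 150| = 107.5 degrees
The angle between the hands is 107.5 degrees

Final answer: 107.5 degrees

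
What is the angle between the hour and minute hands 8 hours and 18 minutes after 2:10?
First find the time 8 hours and 18 minutes after 2:10.
Total minutes: 2 x 60 + 10 + 8 x 60 + 18 = 628.
628 mod 720 = 628 minutes = 10:28.
Now compute the angle at 10:28:
Hour hand: 10 x 30 + 28 x 0.5 = 314 degrees
Minute hand: 28 x 6 = 168 degrees
Difference: |314 - 168| = 146 degrees
The angle is 146 degrees

Final answer: 146 degrees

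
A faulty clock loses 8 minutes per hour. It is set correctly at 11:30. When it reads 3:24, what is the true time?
For every 60 true minutes, the faulty clock advances 52 minutes, so 1 faulty-clock minute corresponds to 60/52 true minutes.
From 11:30 to 3:24 on the faulty dial is 234 minutes.
True elapsed: 234 x 60/52 = 270 minutes = 4 hours and 30 minutes.
True time: 11:30 + 4 hours and 30 minutes = 4:00.

Final answer: 4:00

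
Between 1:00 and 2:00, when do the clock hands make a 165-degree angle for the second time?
At t minutes past 1:00, the hour hand is at 30 x 1 + 0.5t degrees and the minute hand is at 6t degrees.
The smaller angle between them is 165 degrees when |30H - 5.5t| = 165 or |30H - 5.5t| = 195.
With H = 1, solve 30 x 1 - 5.5t = +/- target for each target:
  t = (30 x 1 - 165) / 5.5 = -24.55 (outside (0, 60))
  t = (30 x 1 + 165) / 5.5 = 35.45
  t = (30 x 1 - 195) / 5.5 = -30 (outside (0, 60))
  t = (30 x 1 + 195) / 5.5 = 40.91
Valid solutions in (0, 60): {35.45, 40.91} minutes.
The second occurrence is t = 40.91 minutes.
The hands form a 165-degree angle at 40.91 minutes past 1:00.

Final answer: 40.91 minutes past 1:00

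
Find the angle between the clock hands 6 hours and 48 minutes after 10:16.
First find the time 6 hours and 48 minutes after 10:16.
Total minutes: 10 x 60 + 16 + 6 x 60 + 48 = 1024.
1024 mod 720 = 304 minutes = 5:04.
Now compute the angle at 5:04:
Hour hand: 5 x 30 + 4 x 0.5 = 152 degrees
Minute hand: 4 x 6 = 24 degrees
Difference: |152 - 24| = 128 degrees
The angle is 128 degrees

Final answer: 128 degrees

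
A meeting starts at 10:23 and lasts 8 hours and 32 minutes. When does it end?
Starting time: 10:23
Adding 32 minutes to 23 minutes: 23 + 32 = 55 minutes
Adding 8 hours: 10 + 8 = 18 - 12 = 6
Final time: 6:55

Final answer: 6:55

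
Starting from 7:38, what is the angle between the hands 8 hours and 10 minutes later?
First find the time 8 hours and 10 minutes after 7:38.
Total minutes: 7 x 60 + 38 + 8 x 60 + 10 = 948.
948 mod 720 = 228 minutes = 3:48.
Now compute the angle at 3:48:
Hour hand: 3 x 30 + 48 x 0.5 = 114 degrees
Minute hand: 48 x 6 = 288 degrees
Difference: |114 - 288| = 174 degrees
The angle is 174 degrees

Final answer: 174 degrees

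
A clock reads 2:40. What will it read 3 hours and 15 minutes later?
Starting time: 2:40
Adding 15 minutes to 40 minutes: 40 + 15 = 55 minutes
Adding 3 hours: 2 + 3 = 5
Final time: 5:55

Final answer: 5:55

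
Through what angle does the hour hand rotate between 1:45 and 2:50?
The hour hand moves 0.5 degrees per minute.
Time elapsed: 2:50 - 1:45 = 65 minutes
Angular displacement: 65 x 0.5 = 32.5 degrees

Final answer: 32.5 degrees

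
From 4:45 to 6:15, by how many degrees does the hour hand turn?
The hour hand moves 0.5 degrees per minute.
Time elapsed: 6:15 - 4:45 = 90 minutes
Angular displacement: 90 x 0.5 = 45 degrees

Final answer: 45 degrees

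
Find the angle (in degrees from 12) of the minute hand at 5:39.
The minute hand moves 6 degrees per minute.
At 5:39: 39 x 6 = 234 degrees

Final answer: 234 degrees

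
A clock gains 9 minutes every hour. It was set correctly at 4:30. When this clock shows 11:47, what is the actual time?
For every 60 true minutes, the faulty clock advances 69 minutes, so 1 faulty-clock minute corresponds to 60/69 true minutes.
From 4:30 to 11:47 on the faulty dial is 437 minutes.
True elapsed: 437 x 60/69 = 380 minutes = 6 hours and 20 minutes.
True time: 4:30 + 6 hours and 20 minutes = 10:50.

Final answer: 10:50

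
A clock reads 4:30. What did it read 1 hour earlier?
Starting time: 4:30 = 270 total minutes past 12:00
Subtracting: 1 hour = 60 minutes
270 - 60 = 210 minutes
= 3 hours and 30 minutes past 12:00 = 3:30

Final answer: 3:30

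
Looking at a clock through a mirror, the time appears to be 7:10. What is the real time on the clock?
Reflection across the vertical (12-6) axis maps a hand at angle A degrees to (360 - A) degrees, which sends a reading of T minutes past 12:00 to (720 - T) minutes past 12:00.
Mirror reads 7:10 = 430 minutes past 12:00.
Actual time: (720 - 430) mod 720 = 290 minutes = 4:50.

Final answer: 4:50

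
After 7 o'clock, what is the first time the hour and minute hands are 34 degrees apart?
At t minutes past 7:00, the hour hand is at 30 x 7 + 0.5t degrees and the minute hand is at 6t degrees.
The smaller angle between them is 34 degrees when |30H - 5.5t| = 34 or |30H - 5.5t| = 326.
With H = 7, solve 30 x 7 - 5.5t = +/- target for each target:
  t = (30 x 7 - 34) / 5.5 = 32
  t = (30 x 7 + 34) / 5.5 = 44.36
  t = (30 x 7 - 326) / 5.5 = -21.09 (outside (0, 60))
  t = (30 x 7 + 326) / 5.5 = 97.45 (outside (0, 60))
Valid solutions in (0, 60): {32, 44.36} minutes.
The first occurrence is t = 32 minutes.
The hands form a 34-degree angle at 32 minutes past 7:00.

Final answer: 32 minutes past 7:00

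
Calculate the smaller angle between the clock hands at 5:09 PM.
Hour hand position: 5 x 30 + 9 x 0.5 = 154.5 degrees
Minute hand position: 9 x 6 = 54 degrees
Difference: |154.5 - 54| = 100.5 degrees
The angle between the hands is 100.5 degrees

Final answer: 100.5 degrees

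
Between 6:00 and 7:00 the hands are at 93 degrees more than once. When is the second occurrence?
At t minutes past 6:00, the hour hand is at 30 x 6 + 0.5t degrees and the minute hand is at 6t degrees.
The smaller angle between them is 93 degrees when |30H - 5.5t| = 93 or |30H - 5.5t| = 267.
With H = 6, solve 30 x 6 - 5.5t = +/- target for each target:
  t = (30 x 6 - 93) / 5.5 = 15.82
  t = (30 x 6 + 93) / 5.5 = 49.64
  t = (30 x 6 - 267) / 5.5 = -15.82 (outside (0, 60))
  t = (30 x 6 + 267) / 5.5 = 81.27 (outside (0, 60))
Valid solutions in (0, 60): {15.82, 49.64} minutes.
The second occurrence is t = 49.64 minutes.
The hands form a 93-degree angle at 49.64 minutes past 6:00.

Final answer: 49.64 minutes past 6:00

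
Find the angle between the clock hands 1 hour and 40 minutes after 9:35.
First find the time 1 hour and 40 minutes after 9:35.
Total minutes: 9 x 60 + 35 + 1 x 60 + 40 = 675.
675 mod 720 = 675 minutes = 11:15.
Now compute the angle at 11:15:
Hour hand: 11 x 30 + 15 x 0.5 = 337.5 degrees
Minute hand: 15 x 6 = 90 degrees
Difference: |337.5 - 90| = 247.5 degrees
Smaller angle: 360 - 247.5 = 112.5 degrees

Final answer: 112.5 degrees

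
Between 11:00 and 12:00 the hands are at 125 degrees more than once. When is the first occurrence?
At t minutes past 11:00, the hour hand is at 30 x 11 + 0.5t degrees and the minute hand is at 6t degrees.
The smaller angle between them is 125 degrees when |30H - 5.5t| = 125 or |30H - 5.5t| = 235.
With H = 11, solve 30 x 11 - 5.5t = +/- target for each target:
  t = (30 x 11 - 125) / 5.5 = 37.27
  t = (30 x 11 + 125) / 5.5 = 82.73 (outside (0, 60))
  t = (30 x 11 - 235) / 5.5 = 17.27
  t = (30 x 11 + 235) / 5.5 = 102.73 (outside (0, 60))
Valid solutions in (0, 60): {17.27, 37.27} minutes.
The first occurrence is t = 17.27 minutes.
The hands form a 125-degree angle at 17.27 minutes past 11:00.

Final answer: 17.27 minutes past 11:00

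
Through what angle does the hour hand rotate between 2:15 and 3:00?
The hour hand moves 0.5 degrees per minute.
Time elapsed: 3:00 - 2:15 = 45 minutes
Angular displacement: 45 x 0.5 = 22.5 degrees

Final answer: 22.5 degrees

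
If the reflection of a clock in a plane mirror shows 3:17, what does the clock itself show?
Reflection across the vertical (12-6) axis maps a hand at angle A degrees to (360 - A) degrees, which sends a reading of T minutes past 12:00 to (720 - T) minutes past 12:00.
Mirror reads 3:17 = 197 minutes past 12:00.
Actual time: (720 - 197) mod 720 = 523 minutes = 8:43.

Final answer: 8:43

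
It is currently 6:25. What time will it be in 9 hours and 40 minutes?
Starting time: 6:25
Adding 40 minutes to 25 minutes: 25 + 40 = 65 minutes = 1 hour and 5 minutes
Adding 9 hours: 6 + 9 + 1 (carry) = 16 - 12 = 4
Final time: 4:05

Final answer: 4:05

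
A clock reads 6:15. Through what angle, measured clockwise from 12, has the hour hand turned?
The hour hand moves 30 degrees per hour and 0.5 degrees per minute.
At 6:15: (6) x 30 + 15 x 0.5 = 180 + 7.5 = 187.5 degrees

Final answer: 187.5 degrees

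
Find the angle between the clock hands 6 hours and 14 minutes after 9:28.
First find the time 6 hours and 14 minutes after 9:28.
Total minutes: 9 x 60 + 28 + 6 x 60 + 14 = 942.
942 mod 720 = 222 minutes = 3:42.
Now compute the angle at 3:42:
Hour hand: 3 x 30 + 42 x 0.5 = 111 degrees
Minute hand: 42 x 6 = 252 degrees
Difference: |111 - 252| = 141 degrees
The angle is 141 degrees

Final answer: 141 degrees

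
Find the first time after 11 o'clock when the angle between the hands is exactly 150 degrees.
At t minutes past 11:00, the hour hand is at 30 x 11 + 0.5t degrees and the minute hand is at 6t degrees.
The smaller angle between them is 150 degrees when |30H - 5.5t| = 150 or |30H - 5.5t| = 210.
With H = 11, solve 30 x 11 - 5.5t = +/- target for each target:
  t = (30 x 11 - 150) / 5.5 = 32.73
  t = (30 x 11 + 150) / 5.5 = 87.27 (outside (0, 60))
  t = (30 x 11 - 210) / 5.5 = 21.82
  t = (30 x 11 + 210) / 5.5 = 98.18 (outside (0, 60))
Valid solutions in (0, 60): {21.82, 32.73} minutes.
The first occurrence is t = 21.82 minutes.
The hands form a 150-degree angle at 21.82 minutes past 11:00.

Final answer: 21.82 minutes past 11:00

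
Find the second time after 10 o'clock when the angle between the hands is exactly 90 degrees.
At t minutes past 10:00, the hour hand is at 30 x 10 + 0.5t degrees and the minute hand is at 6t degrees.
The smaller angle between them is 90 degrees when |30H - 5.5t| = 90 or |30H - 5.5t| = 270.
With H = 10, solve 30 x 10 - 5.5t = +/- target for each target:
  t = (30 x 10 - 90) / 5.5 = 38.18
  t = (30 x 10 + 90) / 5.5 = 70.91 (outside (0, 60))
  t = (30 x 10 - 270) / 5.5 = 5.45
  t = (30 x 10 + 270) / 5.5 = 103.64 (outside (0, 60))
Valid solutions in (0, 60): {5.45, 38.18} minutes.
The second occurrence is t = 38.18 minutes.
The hands form a 90-degree angle at 38.18 minutes past 10:00.

Final answer: 38.18 minutes past 10:00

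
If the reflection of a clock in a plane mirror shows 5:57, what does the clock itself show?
Reflection across the vertical (12-6) axis maps a hand at angle A degrees to (360 - A) degrees, which sends a reading of T minutes past 12:00 to (720 - T) minutes past 12:00.
Mirror reads 5:57 = 357 minutes past 12:00.
Actual time: (720 - 357) mod 720 = 363 minutes = 6:03.

Final answer: 6:03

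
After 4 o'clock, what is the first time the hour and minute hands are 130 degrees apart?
At t minutes past 4:00, the hour hand is at 30 x 4 + 0.5t degrees and the minute hand is at 6t degrees.
The smaller angle between them is 130 degrees when |30H - 5.5t| = 130 or |30H - 5.5t| = 230.
With H = 4, solve 30 x 4 - 5.5t = +/- target for each target:
  t = (30 x 4 - 130) / 5.5 = -1.82 (outside (0, 60))
  t = (30 x 4 + 130) / 5.5 = 45.45
  t = (30 x 4 - 230) / 5.5 = -20 (outside (0, 60))
  t = (30 x 4 + 230) / 5.5 = 63.64 (outside (0, 60))
Valid solutions in (0, 60): {45.45} minutes.
The first occurrence is t = 45.45 minutes.
The hands form a 130-degree angle at 45.45 minutes past 4:00.

Final answer: 45.45 minutes past 4:00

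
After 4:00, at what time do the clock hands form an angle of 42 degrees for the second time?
At t minutes past 4:00, the hour hand is at 30 x 4 + 0.5t degrees and the minute hand is at 6t degrees.
The smaller angle between them is 42 degrees when |30H - 5.5t| = 42 or |30H - 5.5t| = 318.
With H = 4, solve 30 x 4 - 5.5t = +/- target for each target:
  t = (30 x 4 - 42) / 5.5 = 14.18
  t = (30 x 4 + 42) / 5.5 = 29.45
  t = (30 x 4 - 318) / 5.5 = -36 (outside (0, 60))
  t = (30 x 4 + 318) / 5.5 = 79.64 (outside (0, 60))
Valid solutions in (0, 60): {14.18, 29.45} minutes.
The second occurrence is t = 29.45 minutes.
The hands form a 42-degree angle at 29.45 minutes past 4:00.

Final answer: 29.45 minutes past 4:00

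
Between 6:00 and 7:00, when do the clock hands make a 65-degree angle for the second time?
At t minutes past 6:00, the hour hand is at 30 x 6 + 0.5t degrees and the minute hand is at 6t degrees.
The smaller angle between them is 65 degrees when |30H - 5.5t| = 65 or |30H - 5.5t| = 295.
With H = 6, solve 30 x 6 - 5.5t = +/- target for each target:
  t = (30 x 6 - 65) / 5.5 = 20.91
  t = (30 x 6 + 65) / 5.5 = 44.55
  t = (30 x 6 - 295) / 5.5 = -20.91 (outside (0, 60))
  t = (30 x 6 + 295) / 5.5 = 86.36 (outside (0, 60))
Valid solutions in (0, 60): {20.91, 44.55} minutes.
The second occurrence is t = 44.55 minutes.
The hands form a 65-degree angle at 44.55 minutes past 6:00.

Final answer: 44.55 minutes past 6:00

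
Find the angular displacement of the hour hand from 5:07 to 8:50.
The hour hand moves 0.5 degrees per minute.
Time elapsed: 8:50 - 5:07 = 223 minutes
Angular displacement: 223 x 0.5 = 111.5 degrees

Final answer: 111.5 degrees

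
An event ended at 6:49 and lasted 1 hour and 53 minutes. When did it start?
Starting time: 6:49 = 409 total minutes past 12:00
Subtracting: 1 hour and 53 minutes = 113 minutes
409 - 113 = 296 minutes
= 4 hours and 56 minutes past 12:00 = 4:56

Final answer: 4:56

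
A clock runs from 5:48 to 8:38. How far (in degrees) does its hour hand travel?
The hour hand moves 0.5 degrees per minute.
Time elapsed: 8:38 - 5:48 = 170 minutes
Angular displacement: 170 x 0.5 = 85 degrees

Final answer: 85 degrees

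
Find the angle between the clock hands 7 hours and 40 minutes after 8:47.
First find the time 7 hours and 40 minutes after 8:47.
Total minutes: 8 x 60 + 47 + 7 x 60 + 40 = 987.
987 mod 720 = 267 minutes = 4:27.
Now compute the angle at 4:27:
Hour hand: 4 x 30 + 27 x 0.5 = 133.5 degrees
Minute hand: 27 x 6 = 162 degrees
Difference: |133.5 - 162| = 28.5 degrees
The angle is 28.5 degrees

Final answer: 28.5 degrees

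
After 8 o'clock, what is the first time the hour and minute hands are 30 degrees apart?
At t minutes past 8:00, the hour hand is at 30 x 8 + 0.5t degrees and the minute hand is at 6t degrees.
The smaller angle between them is 30 degrees when |30H - 5.5t| = 30 or |30H - 5.5t| = 330.
With H = 8, solve 30 x 8 - 5.5t = +/- target for each target:
  t = (30 x 8 - 30) / 5.5 = 38.18
  t = (30 x 8 + 30) / 5.5 = 49.09
  t = (30 x 8 - 330) / 5.5 = -16.36 (outside (0, 60))
  t = (30 x 8 + 330) / 5.5 = 103.64 (outside (0, 60))
Valid solutions in (0, 60): {38.18, 49.09} minutes.
The first occurrence is t = 38.18 minutes.
The hands form a 30-degree angle at 38.18 minutes past 8:00.

Final answer: 38.18 minutes past 8:00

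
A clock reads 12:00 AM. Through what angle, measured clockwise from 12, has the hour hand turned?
The hour hand moves 30 degrees per hour and 0.5 degrees per minute.
At 12:00: (0) x 30 + 0 x 0.5 = 0 + 0 = 0 degrees

Final answer: 0 degrees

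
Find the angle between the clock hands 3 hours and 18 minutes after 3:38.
First find the time 3 hours and 18 minutes after 3:38.
Total minutes: 3 x 60 + 38 + 3 x 60 + 18 = 416.
416 mod 720 = 416 minutes = 6:56.
Now compute the angle at 6:56:
Hour hand: 6 x 30 + 56 x 0.5 = 208 degrees
Minute hand: 56 x 6 = 336 degrees
Difference: |208 - 336| = 128 degrees
The angle is 128 degrees

Final answer: 128 degrees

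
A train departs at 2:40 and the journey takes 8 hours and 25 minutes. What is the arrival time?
Starting time: 2:40
Adding 25 minutes to 40 minutes: 40 + 25 = 65 minutes = 1 hour and 5 minutes
Adding 8 hours: 2 + 8 + 1 (carry) = 11
Final time: 11:05

Final answer: 11:05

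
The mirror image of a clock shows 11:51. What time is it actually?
Reflection across the vertical (12-6) axis maps a hand at angle A degrees to (360 - A) degrees, which sends a reading of T minutes past 12:00 to (720 - T) minutes past 12:00.
Mirror reads 11:51 = 711 minutes past 12:00.
Actual time: (720 - 711) mod 720 = 9 minutes = 12:09.

Final answer: 12:09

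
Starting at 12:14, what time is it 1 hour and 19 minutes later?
Starting time: 12:14
Adding 19 minutes to 14 minutes: 14 + 19 = 33 minutes
Adding 1 hour: 12 + 1 = 13 - 12 = 1
Final time: 1:33

Final answer: 1:33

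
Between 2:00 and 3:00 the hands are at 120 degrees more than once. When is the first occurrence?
At t minutes past 2:00, the hour hand is at 30 x 2 + 0.5t degrees and the minute hand is at 6t degrees.
The smaller angle between them is 120 degrees when |30H - 5.5t| = 120 or |30H - 5.5t| = 240.
With H = 2, solve 30 x 2 - 5.5t = +/- target for each target:
  t = (30 x 2 - 120) / 5.5 = -10.91 (outside (0, 60))
  t = (30 x 2 + 120) / 5.5 = 32.73
  t = (30 x 2 - 240) / 5.5 = -32.73 (outside (0, 60))
  t = (30 x 2 + 240) / 5.5 = 54.55
Valid solutions in (0, 60): {32.73, 54.55} minutes.
The first occurrence is t = 32.73 minutes.
The hands form a 120-degree angle at 32.73 minutes past 2:00.

Final answer: 32.73 minutes past 2:00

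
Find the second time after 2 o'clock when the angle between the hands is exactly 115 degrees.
At t minutes past 2:00, the hour hand is at 30 x 2 + 0.5t degrees and the minute hand is at 6t degrees.
The smaller angle between them is 115 degrees when |30H - 5.5t| = 115 or |30H - 5.5t| = 245.
With H = 2, solve 30 x 2 - 5.5t = +/- target for each target:
  t = (30 x 2 - 115) / 5.5 = -10 (outside (0, 60))
  t = (30 x 2 + 115) / 5.5 = 31.82
  t = (30 x 2 - 245) / 5.5 = -33.64 (outside (0, 60))
  t = (30 x 2 + 245) / 5.5 = 55.45
Valid solutions in (0, 60): {31.82, 55.45} minutes.
The second occurrence is t = 55.45 minutes.
The hands form a 115-degree angle at 55.45 minutes past 2:00.

Final answer: 55.45 minutes past 2:00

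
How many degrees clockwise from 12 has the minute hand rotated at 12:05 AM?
The minute hand moves 6 degrees per minute.
At 12:05: 5 x 6 = 30 degrees

Final answer: 30 degrees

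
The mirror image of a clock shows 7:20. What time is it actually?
Reflection across the vertical (12-6) axis maps a hand at angle A degrees to (360 - A) degrees, which sends a reading of T minutes past 12:00 to (720 - T) minutes past 12:00.
Mirror reads 7:20 = 440 minutes past 12:00.
Actual time: (720 - 440) mod 720 = 280 minutes = 4:40.

Final answer: 4:40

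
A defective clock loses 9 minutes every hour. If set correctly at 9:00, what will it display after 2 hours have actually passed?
For every 60 true minutes, the faulty clock advances 60 - 9 = 51 minutes.
True elapsed: 2 hours = 120 minutes.
Faulty clock advances: 120 x 51/60 = 102 minutes (drift: 18 minutes behind).
Shown time: 9:00 + 102 minutes = 10:42.

Final answer: 10:42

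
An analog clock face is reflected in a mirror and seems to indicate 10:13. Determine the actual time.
Reflection across the vertical (12-6) axis maps a hand at angle A degrees to (360 - A) degrees, which sends a reading of T minutes past 12:00 to (720 - T) minutes past 12:00.
Mirror reads 10:13 = 613 minutes past 12:00.
Actual time: (720 - 613) mod 720 = 107 minutes = 1:47.

Final answer: 1:47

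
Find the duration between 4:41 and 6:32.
From 4:41 to 6:32:
(6 x 60 + 32) - (4 x 60 + 41) = 392 - 281 = 111 minutes
= 1 hour and 51 minutes

Final answer: 1 hour and 51 minutes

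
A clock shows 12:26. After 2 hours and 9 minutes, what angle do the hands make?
First find the time 2 hours and 9 minutes after 12:26.
Total minutes: 12 x 60 + 26 + 2 x 60 + 9 = 875.
875 mod 720 = 155 minutes = 2:35.
Now compute the angle at 2:35:
Hour hand: 2 x 30 + 35 x 0.5 = 77.5 degrees
Minute hand: 35 x 6 = 210 degrees
Difference: |77.5 - 210| = 132.5 degrees
The angle is 132.5 degrees

Final answer: 132.5 degrees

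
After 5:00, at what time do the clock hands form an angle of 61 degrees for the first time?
At t minutes past 5:00, the hour hand is at 30 x 5 + 0.5t degrees and the minute hand is at 6t degrees.
The smaller angle between them is 61 degrees when |30H - 5.5t| = 61 or |30H - 5.5t| = 299.
With H = 5, solve 30 x 5 - 5.5t = +/- target for each target:
  t = (30 x 5 - 61) / 5.5 = 16.18
  t = (30 x 5 + 61) / 5.5 = 38.36
  t = (30 x 5 - 299) / 5.5 = -27.09 (outside (0, 60))
  t = (30 x 5 + 299) / 5.5 = 81.64 (outside (0, 60))
Valid solutions in (0, 60): {16.18, 38.36} minutes.
The first occurrence is t = 16.18 minutes.
The hands form a 61-degree angle at 16.18 minutes past 5:00.

Final answer: 16.18 minutes past 5:00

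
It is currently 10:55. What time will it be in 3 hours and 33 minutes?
Starting time: 10:55
Adding 33 minutes to 55 minutes: 55 + 33 = 88 minutes = 1 hour and 28 minutes
Adding 3 hours: 10 + 3 + 1 (carry) = 14 - 12 = 2
Final time: 2:28

Final answer: 2:28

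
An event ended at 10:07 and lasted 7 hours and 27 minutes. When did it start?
Starting time: 10:07 = 607 total minutes past 12:00
Subtracting: 7 hours and 27 minutes = 447 minutes
607 - 447 = 160 minutes
= 2 hours and 40 minutes past 12:00 = 2:40

Final answer: 2:40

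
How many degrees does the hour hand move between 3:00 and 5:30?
The hour hand moves 0.5 degrees per minute.
Time elapsed: 5:30 - 3:00 = 150 minutes
Angular displacement: 150 x 0.5 = 75 degrees

Final answer: 75 degrees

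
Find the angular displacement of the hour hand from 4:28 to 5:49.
The hour hand moves 0.5 degrees per minute.
Time elapsed: 5:49 - 4:28 = 81 minutes
Angular displacement: 81 x 0.5 = 40.5 degrees

Final answer: 40.5 degrees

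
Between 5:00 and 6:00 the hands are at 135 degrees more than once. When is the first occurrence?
At t minutes past 5:00, the hour hand is at 30 x 5 + 0.5t degrees and the minute hand is at 6t degrees.
The smaller angle between them is 135 degrees when |30H - 5.5t| = 135 or |30H - 5.5t| = 225.
With H = 5, solve 30 x 5 - 5.5t = +/- target for each target:
  t = (30 x 5 - 135) / 5.5 = 2.73
  t = (30 x 5 + 135) / 5.5 = 51.82
  t = (30 x 5 - 225) / 5.5 = -13.64 (outside (0, 60))
  t = (30 x 5 + 225) / 5.5 = 68.18 (outside (0, 60))
Valid solutions in (0, 60): {2.73, 51.82} minutes.
The first occurrence is t = 2.73 minutes.
The hands form a 135-degree angle at 2.73 minutes past 5:00.

Final answer: 2.73 minutes past 5:00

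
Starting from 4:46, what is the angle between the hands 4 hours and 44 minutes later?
First find the time 4 hours and 44 minutes after 4:46.
Total minutes: 4 x 60 + 46 + 4 x 60 + 44 = 570.
570 mod 720 = 570 minutes = 9:30.
Now compute the angle at 9:30:
Hour hand: 9 x 30 + 30 x 0.5 = 285 degrees
Minute hand: 30 x 6 = 180 degrees
Difference: |285 - 180| = 105 degrees
The angle is 105 degrees

Final answer: 105 degrees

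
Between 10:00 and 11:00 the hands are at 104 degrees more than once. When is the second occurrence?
At t minutes past 10:00, the hour hand is at 30 x 10 + 0.5t degrees and the minute hand is at 6t degrees.
The smaller angle between them is 104 degrees when |30H - 5.5t| = 104 or |30H - 5.5t| = 256.
With H = 10, solve 30 x 10 - 5.5t = +/- target for each target:
  t = (30 x 10 - 104) / 5.5 = 35.64
  t = (30 x 10 + 104) / 5.5 = 73.45 (outside (0, 60))
  t = (30 x 10 - 256) / 5.5 = 8
  t = (30 x 10 + 256) / 5.5 = 101.09 (outside (0, 60))
Valid solutions in (0, 60): {8, 35.64} minutes.
The second occurrence is t = 35.64 minutes.
The hands form a 104-degree angle at 35.64 minutes past 10:00.

Final answer: 35.64 minutes past 10:00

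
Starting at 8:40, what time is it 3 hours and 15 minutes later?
Starting time: 8:40
Adding 15 minutes to 40 minutes: 40 + 15 = 55 minutes
Adding 3 hours: 8 + 3 = 11
Final time: 11:55

Final answer: 11:55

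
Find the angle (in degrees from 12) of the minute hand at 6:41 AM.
The minute hand moves 6 degrees per minute.
At 6:41: 41 x 6 = 246 degrees

Final answer: 246 degrees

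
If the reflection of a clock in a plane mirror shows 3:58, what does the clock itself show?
Reflection across the vertical (12-6) axis maps a hand at angle A degrees to (360 - A) degrees, which sends a reading of T minutes past 12:00 to (720 - T) minutes past 12:00.
Mirror reads 3:58 = 238 minutes past 12:00.
Actual time: (720 - 238) mod 720 = 482 minutes = 8:02.

Final answer: 8:02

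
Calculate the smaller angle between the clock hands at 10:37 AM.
Hour hand position: 10 x 30 + 37 x 0.5 = 318.5 degrees
Minute hand position: 37 x 6 = 222 degrees
Difference: |318.5 - 222| = 96.5 degrees
The angle between the hands is 96.5 degrees

Final answer: 96.5 degrees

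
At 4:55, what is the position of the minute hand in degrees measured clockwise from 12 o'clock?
The minute hand moves 6 degrees per minute.
At 4:55: 55 x 6 = 330 degrees

Final answer: 330 degrees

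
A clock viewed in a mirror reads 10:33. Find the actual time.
Reflection across the vertical (12-6) axis maps a hand at angle A degrees to (360 - A) degrees, which sends a reading of T minutes past 12:00 to (720 - T) minutes past 12:00.
Mirror reads 10:33 = 633 minutes past 12:00.
Actual time: (720 - 633) mod 720 = 87 minutes = 1:27.

Final answer: 1:27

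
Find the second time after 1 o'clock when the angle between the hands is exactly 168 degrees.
At t minutes past 1:00, the hour hand is at 30 x 1 + 0.5t degrees and the minute hand is at 6t degrees.
The smaller angle between them is 168 degrees when |30H - 5.5t| = 168 or |30H - 5.5t| = 192.
With H = 1, solve 30 x 1 - 5.5t = +/- target for each target:
  t = (30 x 1 - 168) / 5.5 = -25.09 (outside (0, 60))
  t = (30 x 1 + 168) / 5.5 = 36
  t = (30 x 1 - 192) / 5.5 = -29.45 (outside (0, 60))
  t = (30 x 1 + 192) / 5.5 = 40.36
Valid solutions in (0, 60): {36, 40.36} minutes.
The second occurrence is t = 40.36 minutes.
The hands form a 168-degree angle at 40.36 minutes past 1:00.

Final answer: 40.36 minutes past 1:00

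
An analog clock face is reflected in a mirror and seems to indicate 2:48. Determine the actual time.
Reflection across the vertical (12-6) axis maps a hand at angle A degrees to (360 - A) degrees, which sends a reading of T minutes past 12:00 to (720 - T) minutes past 12:00.
Mirror reads 2:48 = 168 minutes past 12:00.
Actual time: (720 - 168) mod 720 = 552 minutes = 9:12.

Final answer: 9:12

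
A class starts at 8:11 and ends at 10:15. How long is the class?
From 8:11 to 10:15:
(10 x 60 + 15) - (8 x 60 + 11) = 615 - 491 = 124 minutes
= 2 hours and 4 minutes

Final answer: 2 hours and 4 minutes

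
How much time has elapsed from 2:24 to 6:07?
From 2:24 to 6:07:
(6 x 60 + 7) - (2 x 60 + 24) = 367 - 144 = 223 minutes
= 3 hours and 43 minutes

Final answer: 3 hours and 43 minutes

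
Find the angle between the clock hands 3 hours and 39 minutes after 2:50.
First find the time 3 hours and 39 minutes after 2:50.
Total minutes: 2 x 60 + 50 + 3 x 60 + 39 = 389.
389 mod 720 = 389 minutes = 6:29.
Now compute the angle at 6:29:
Hour hand: 6 x 30 + 29 x 0.5 = 194.5 degrees
Minute hand: 29 x 6 = 174 degrees
Difference: |194.5 - 174| = 20.5 degrees
The angle is 20.5 degrees

Final answer: 20.5 degrees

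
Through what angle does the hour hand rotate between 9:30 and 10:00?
The hour hand moves 0.5 degrees per minute.
Time elapsed: 10:00 - 9:30 = 30 minutes
Angular displacement: 30 x 0.5 = 15 degrees

Final answer: 15 degrees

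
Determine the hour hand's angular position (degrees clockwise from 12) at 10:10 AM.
The hour hand moves 30 degrees per hour and 0.5 degrees per minute.
At 10:10: (10) x 30 + 10 x 0.5 = 300 + 5 = 305 degrees

Final answer: 305 degrees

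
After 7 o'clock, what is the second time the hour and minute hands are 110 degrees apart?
At t minutes past 7:00, the hour hand is at 30 x 7 + 0.5t degrees and the minute hand is at 6t degrees.
The smaller angle between them is 110 degrees when |30H - 5.5t| = 110 or |30H - 5.5t| = 250.
With H = 7, solve 30 x 7 - 5.5t = +/- target for each target:
  t = (30 x 7 - 110) / 5.5 = 18.18
  t = (30 x 7 + 110) / 5.5 = 58.18
  t = (30 x 7 - 250) / 5.5 = -7.27 (outside (0, 60))
  t = (30 x 7 + 250) / 5.5 = 83.64 (outside (0, 60))
Valid solutions in (0, 60): {18.18, 58.18} minutes.
The second occurrence is t = 58.18 minutes.
The hands form a 110-degree angle at 58.18 minutes past 7:00.

Final answer: 58.18 minutes past 7:00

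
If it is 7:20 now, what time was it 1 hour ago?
Starting time: 7:20 = 440 total minutes past 12:00
Subtracting: 1 hour = 60 minutes
440 - 60 = 380 minutes
= 6 hours and 20 minutes past 12:00 = 6:20

Final answer: 6:20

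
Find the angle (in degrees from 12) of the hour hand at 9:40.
The hour hand moves 30 degrees per hour and 0.5 degrees per minute.
At 9:40: (9) x 30 + 40 x 0.5 = 270 + 20 = 290 degrees

Final answer: 290 degrees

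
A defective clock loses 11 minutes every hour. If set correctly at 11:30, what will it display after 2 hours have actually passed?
For every 60 true minutes, the faulty clock advances 60 - 11 = 49 minutes.
True elapsed: 2 hours = 120 minutes.
Faulty clock advances: 120 x 49/60 = 98 minutes (drift: 22 minutes behind).
Shown time: 11:30 + 98 minutes = 1:08.

Final answer: 1:08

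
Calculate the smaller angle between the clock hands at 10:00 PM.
Hour hand position: 10 x 30 + 0 x 0.5 = 300 degrees
Minute hand position: 0 x 6 = 0 degrees
Difference: |300 - 0| = 300 degrees
Since 300 > 180, the smaller angle is 360 - 300 = 60 degrees

Final answer: 60 degrees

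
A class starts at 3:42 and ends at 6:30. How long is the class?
From 3:42 to 6:30:
(6 x 60 + 30) - (3 x 60 + 42) = 390 - 222 = 168 minutes
= 2 hours and 48 minutes

Final answer: 2 hours and 48 minutes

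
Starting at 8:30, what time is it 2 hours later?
Starting time: 8:30
Adding 0 minutes to 30 minutes: 30 + 0 = 30 minutes
Adding 2 hours: 8 + 2 = 10
Final time: 10:30

Final answer: 10:30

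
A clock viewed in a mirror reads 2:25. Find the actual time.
Reflection across the vertical (12-6) axis maps a hand at angle A degrees to (360 - A) degrees, which sends a reading of T minutes past 12:00 to (720 - T) minutes past 12:00.
Mirror reads 2:25 = 145 minutes past 12:00.
Actual time: (720 - 145) mod 720 = 575 minutes = 9:35.

Final answer: 9:35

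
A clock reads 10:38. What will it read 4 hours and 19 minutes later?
Starting time: 10:38
Adding 19 minutes to 38 minutes: 38 + 19 = 57 minutes
Adding 4 hours: 10 + 4 = 14 - 12 = 2
Final time: 2:57

Final answer: 2:57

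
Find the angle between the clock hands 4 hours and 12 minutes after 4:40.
First find the time 4 hours and 12 minutes after 4:40.
Total minutes: 4 x 60 + 40 + 4 x 60 + 12 = 532.
532 mod 720 = 532 minutes = 8:52.
Now compute the angle at 8:52:
Hour hand: 8 x 30 + 52 x 0.5 = 266 degrees
Minute hand: 52 x 6 = 312 degrees
Difference: |266 - 312| = 46 degrees
The angle is 46 degrees

Final answer: 46 degrees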